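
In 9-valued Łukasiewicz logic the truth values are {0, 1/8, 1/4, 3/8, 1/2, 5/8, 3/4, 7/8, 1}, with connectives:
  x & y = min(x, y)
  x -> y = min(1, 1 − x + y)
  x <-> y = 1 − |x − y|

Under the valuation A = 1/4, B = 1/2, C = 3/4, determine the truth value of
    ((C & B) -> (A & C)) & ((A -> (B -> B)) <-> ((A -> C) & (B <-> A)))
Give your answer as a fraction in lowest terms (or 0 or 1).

C & B = 3/4 & 1/2 = 1/2
A & C = 1/4 & 3/4 = 1/4
(C & B) -> (A & C) = 1/2 -> 1/4 = 3/4
B -> B = 1/2 -> 1/2 = 1
A -> (B -> B) = 1/4 -> 1 = 1
A -> C = 1/4 -> 3/4 = 1
B <-> A = 1/2 <-> 1/4 = 3/4
(A -> C) & (B <-> A) = 1 & 3/4 = 3/4
(A -> (B -> B)) <-> ((A -> C) & (B <-> A)) = 1 <-> 3/4 = 3/4
((C & B) -> (A & C)) & ((A -> (B -> B)) <-> ((A -> C) & (B <-> A))) = 3/4 & 3/4 = 3/4

3/4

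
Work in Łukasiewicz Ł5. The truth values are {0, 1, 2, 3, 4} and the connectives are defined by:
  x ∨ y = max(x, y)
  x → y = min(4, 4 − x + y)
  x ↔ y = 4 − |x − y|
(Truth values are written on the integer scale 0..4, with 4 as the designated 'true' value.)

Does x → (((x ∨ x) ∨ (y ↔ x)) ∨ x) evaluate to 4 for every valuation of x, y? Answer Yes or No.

Yes

At x = 0, y = 3, for instance:
x ∨ x = 0 ∨ 0 = 0
y ↔ x = 3 ↔ 0 = 1
(x ∨ x) ∨ (y ↔ x) = 0 ∨ 1 = 1
((x ∨ x) ∨ (y ↔ x)) ∨ x = 1 ∨ 0 = 1
x → (((x ∨ x) ∨ (y ↔ x)) ∨ x) = 0 → 1 = 4
and checking the remaining 24 assignments likewise gives ≥ 4 in every case.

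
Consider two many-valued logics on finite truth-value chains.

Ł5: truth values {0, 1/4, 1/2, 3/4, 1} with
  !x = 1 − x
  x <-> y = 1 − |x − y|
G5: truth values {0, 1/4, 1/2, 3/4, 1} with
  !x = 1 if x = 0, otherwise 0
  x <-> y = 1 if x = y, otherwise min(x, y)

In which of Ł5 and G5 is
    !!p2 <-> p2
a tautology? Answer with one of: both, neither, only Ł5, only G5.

only Ł5

In Ł5: every assignment gives 1 — tautology.
In G5: at p2 = 1/4 the value is 1/4 — not a tautology.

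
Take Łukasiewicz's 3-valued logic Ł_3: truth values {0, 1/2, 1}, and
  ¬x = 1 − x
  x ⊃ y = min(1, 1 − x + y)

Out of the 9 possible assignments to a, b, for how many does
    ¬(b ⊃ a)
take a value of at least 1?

1

a = 0, b = 0 ↦ 0  <
a = 0, b = 1/2 ↦ 1/2  <
a = 0, b = 1 ↦ 1  ≥
a = 1/2, b = 0 ↦ 0  <
a = 1/2, b = 1/2 ↦ 0  <
a = 1/2, b = 1 ↦ 1/2  <
a = 1, b = 0 ↦ 0  <
a = 1, b = 1/2 ↦ 0  <
a = 1, b = 1 ↦ 0  <
So 1 of the 9 assignments meets the threshold.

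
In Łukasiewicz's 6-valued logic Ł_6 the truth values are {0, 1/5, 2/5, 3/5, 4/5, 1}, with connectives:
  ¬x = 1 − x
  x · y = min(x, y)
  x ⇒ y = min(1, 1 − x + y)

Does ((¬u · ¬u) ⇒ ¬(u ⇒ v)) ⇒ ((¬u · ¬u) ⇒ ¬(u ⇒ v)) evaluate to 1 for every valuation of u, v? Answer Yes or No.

At u = 3/5, v = 2/5, for instance:
¬u = ¬3/5 = 2/5
¬u = ¬3/5 = 2/5
¬u · ¬u = 2/5 · 2/5 = 2/5
u ⇒ v = 3/5 ⇒ 2/5 = 4/5
¬(u ⇒ v) = ¬4/5 = 1/5
(¬u · ¬u) ⇒ ¬(u ⇒ v) = 2/5 ⇒ 1/5 = 4/5
((¬u · ¬u) ⇒ ¬(u ⇒ v)) ⇒ ((¬u · ¬u) ⇒ ¬(u ⇒ v)) = 4/5 ⇒ 4/5 = 1
and checking the remaining 35 assignments likewise gives ≥ 1 in every case.

Yes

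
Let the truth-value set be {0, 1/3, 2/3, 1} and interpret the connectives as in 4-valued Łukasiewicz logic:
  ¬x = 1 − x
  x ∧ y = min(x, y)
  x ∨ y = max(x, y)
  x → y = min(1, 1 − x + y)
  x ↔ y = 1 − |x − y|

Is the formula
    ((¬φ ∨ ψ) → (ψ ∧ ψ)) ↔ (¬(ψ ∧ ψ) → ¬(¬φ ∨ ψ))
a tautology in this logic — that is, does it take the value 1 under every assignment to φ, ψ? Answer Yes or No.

Yes

φ = 0, ψ = 0 ↦ 1
φ = 0, ψ = 1/3 ↦ 1
φ = 0, ψ = 2/3 ↦ 1
φ = 0, ψ = 1 ↦ 1
φ = 1/3, ψ = 0 ↦ 1
φ = 1/3, ψ = 1/3 ↦ 1
φ = 1/3, ψ = 2/3 ↦ 1
φ = 1/3, ψ = 1 ↦ 1
φ = 2/3, ψ = 0 ↦ 1
φ = 2/3, ψ = 1/3 ↦ 1
φ = 2/3, ψ = 2/3 ↦ 1
φ = 2/3, ψ = 1 ↦ 1
φ = 1, ψ = 0 ↦ 1
φ = 1, ψ = 1/3 ↦ 1
φ = 1, ψ = 2/3 ↦ 1
φ = 1, ψ = 1 ↦ 1
Every assignment gives a value ≥ 1.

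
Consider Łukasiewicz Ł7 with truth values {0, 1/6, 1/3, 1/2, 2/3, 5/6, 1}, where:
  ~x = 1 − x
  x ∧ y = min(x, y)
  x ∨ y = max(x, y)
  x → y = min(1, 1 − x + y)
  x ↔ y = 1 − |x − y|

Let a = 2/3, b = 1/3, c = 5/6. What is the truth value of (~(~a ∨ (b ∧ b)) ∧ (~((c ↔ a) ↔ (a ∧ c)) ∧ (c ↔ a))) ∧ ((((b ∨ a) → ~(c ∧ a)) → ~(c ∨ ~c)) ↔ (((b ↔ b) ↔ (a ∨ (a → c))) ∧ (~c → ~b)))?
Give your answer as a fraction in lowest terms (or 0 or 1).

~a = ~2/3 = 1/3
b ∧ b = 1/3 ∧ 1/3 = 1/3
~a ∨ (b ∧ b) = 1/3 ∨ 1/3 = 1/3
~(~a ∨ (b ∧ b)) = ~1/3 = 2/3
c ↔ a = 5/6 ↔ 2/3 = 5/6
a ∧ c = 2/3 ∧ 5/6 = 2/3
(c ↔ a) ↔ (a ∧ c) = 5/6 ↔ 2/3 = 5/6
~((c ↔ a) ↔ (a ∧ c)) = ~5/6 = 1/6
c ↔ a = 5/6 ↔ 2/3 = 5/6
~((c ↔ a) ↔ (a ∧ c)) ∧ (c ↔ a) = 1/6 ∧ 5/6 = 1/6
~(~a ∨ (b ∧ b)) ∧ (~((c ↔ a) ↔ (a ∧ c)) ∧ (c ↔ a)) = 2/3 ∧ 1/6 = 1/6
b ∨ a = 1/3 ∨ 2/3 = 2/3
c ∧ a = 5/6 ∧ 2/3 = 2/3
~(c ∧ a) = ~2/3 = 1/3
(b ∨ a) → ~(c ∧ a) = 2/3 → 1/3 = 2/3
~c = ~5/6 = 1/6
c ∨ ~c = 5/6 ∨ 1/6 = 5/6
~(c ∨ ~c) = ~5/6 = 1/6
((b ∨ a) → ~(c ∧ a)) → ~(c ∨ ~c) = 2/3 → 1/6 = 1/2
b ↔ b = 1/3 ↔ 1/3 = 1
a → c = 2/3 → 5/6 = 1
a ∨ (a → c) = 2/3 ∨ 1 = 1
(b ↔ b) ↔ (a ∨ (a → c)) = 1 ↔ 1 = 1
~c = ~5/6 = 1/6
~b = ~1/3 = 2/3
~c → ~b = 1/6 → 2/3 = 1
((b ↔ b) ↔ (a ∨ (a → c))) ∧ (~c → ~b) = 1 ∧ 1 = 1
(((b ∨ a) → ~(c ∧ a)) → ~(c ∨ ~c)) ↔ (((b ↔ b) ↔ (a ∨ (a → c))) ∧ (~c → ~b)) = 1/2 ↔ 1 = 1/2
(~(~a ∨ (b ∧ b)) ∧ (~((c ↔ a) ↔ (a ∧ c)) ∧ (c ↔ a))) ∧ ((((b ∨ a) → ~(c ∧ a)) → ~(c ∨ ~c)) ↔ (((b ↔ b) ↔ (a ∨ (a → c))) ∧ (~c → ~b))) = 1/6 ∧ 1/2 = 1/6

1/6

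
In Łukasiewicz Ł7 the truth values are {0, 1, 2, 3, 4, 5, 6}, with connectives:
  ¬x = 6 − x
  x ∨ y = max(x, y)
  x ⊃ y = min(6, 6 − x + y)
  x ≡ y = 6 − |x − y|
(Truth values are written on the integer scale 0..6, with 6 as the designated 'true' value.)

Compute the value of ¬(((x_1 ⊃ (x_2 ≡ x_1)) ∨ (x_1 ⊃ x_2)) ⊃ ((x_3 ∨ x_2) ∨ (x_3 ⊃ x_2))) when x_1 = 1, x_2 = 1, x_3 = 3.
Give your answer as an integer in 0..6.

x_2 ≡ x_1 = 1 ≡ 1 = 6
x_1 ⊃ (x_2 ≡ x_1) = 1 ⊃ 6 = 6
x_1 ⊃ x_2 = 1 ⊃ 1 = 6
(x_1 ⊃ (x_2 ≡ x_1)) ∨ (x_1 ⊃ x_2) = 6 ∨ 6 = 6
x_3 ∨ x_2 = 3 ∨ 1 = 3
x_3 ⊃ x_2 = 3 ⊃ 1 = 4
(x_3 ∨ x_2) ∨ (x_3 ⊃ x_2) = 3 ∨ 4 = 4
((x_1 ⊃ (x_2 ≡ x_1)) ∨ (x_1 ⊃ x_2)) ⊃ ((x_3 ∨ x_2) ∨ (x_3 ⊃ x_2)) = 6 ⊃ 4 = 4
¬(((x_1 ⊃ (x_2 ≡ x_1)) ∨ (x_1 ⊃ x_2)) ⊃ ((x_3 ∨ x_2) ∨ (x_3 ⊃ x_2))) = ¬4 = 2

2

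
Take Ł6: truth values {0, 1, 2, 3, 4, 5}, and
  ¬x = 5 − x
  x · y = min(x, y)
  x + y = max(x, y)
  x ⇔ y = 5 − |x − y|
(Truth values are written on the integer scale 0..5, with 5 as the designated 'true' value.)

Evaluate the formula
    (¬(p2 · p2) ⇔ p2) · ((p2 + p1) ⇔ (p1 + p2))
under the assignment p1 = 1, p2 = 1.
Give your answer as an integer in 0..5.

2

p2 · p2 = 1 · 1 = 1
¬(p2 · p2) = ¬1 = 4
¬(p2 · p2) ⇔ p2 = 4 ⇔ 1 = 2
p2 + p1 = 1 + 1 = 1
p1 + p2 = 1 + 1 = 1
(p2 + p1) ⇔ (p1 + p2) = 1 ⇔ 1 = 5
(¬(p2 · p2) ⇔ p2) · ((p2 + p1) ⇔ (p1 + p2)) = 2 · 5 = 2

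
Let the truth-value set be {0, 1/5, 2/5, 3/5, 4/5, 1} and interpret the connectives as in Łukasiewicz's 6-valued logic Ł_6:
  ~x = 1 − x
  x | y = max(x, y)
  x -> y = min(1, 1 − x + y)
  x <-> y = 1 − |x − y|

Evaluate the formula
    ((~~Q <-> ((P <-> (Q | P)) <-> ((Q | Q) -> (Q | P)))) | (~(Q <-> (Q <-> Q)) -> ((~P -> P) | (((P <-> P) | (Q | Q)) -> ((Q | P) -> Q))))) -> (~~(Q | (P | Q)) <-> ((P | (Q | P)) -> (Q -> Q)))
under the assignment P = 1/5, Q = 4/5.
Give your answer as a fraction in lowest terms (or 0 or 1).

4/5

~Q = ~4/5 = 1/5
~~Q = ~1/5 = 4/5
Q | P = 4/5 | 1/5 = 4/5
P <-> (Q | P) = 1/5 <-> 4/5 = 2/5
Q | Q = 4/5 | 4/5 = 4/5
Q | P = 4/5 | 1/5 = 4/5
(Q | Q) -> (Q | P) = 4/5 -> 4/5 = 1
(P <-> (Q | P)) <-> ((Q | Q) -> (Q | P)) = 2/5 <-> 1 = 2/5
~~Q <-> ((P <-> (Q | P)) <-> ((Q | Q) -> (Q | P))) = 4/5 <-> 2/5 = 3/5
Q <-> Q = 4/5 <-> 4/5 = 1
Q <-> (Q <-> Q) = 4/5 <-> 1 = 4/5
~(Q <-> (Q <-> Q)) = ~4/5 = 1/5
~P = ~1/5 = 4/5
~P -> P = 4/5 -> 1/5 = 2/5
P <-> P = 1/5 <-> 1/5 = 1
Q | Q = 4/5 | 4/5 = 4/5
(P <-> P) | (Q | Q) = 1 | 4/5 = 1
Q | P = 4/5 | 1/5 = 4/5
(Q | P) -> Q = 4/5 -> 4/5 = 1
((P <-> P) | (Q | Q)) -> ((Q | P) -> Q) = 1 -> 1 = 1
(~P -> P) | (((P <-> P) | (Q | Q)) -> ((Q | P) -> Q)) = 2/5 | 1 = 1
~(Q <-> (Q <-> Q)) -> ((~P -> P) | (((P <-> P) | (Q | Q)) -> ((Q | P) -> Q))) = 1/5 -> 1 = 1
(~~Q <-> ((P <-> (Q | P)) <-> ((Q | Q) -> (Q | P)))) | (~(Q <-> (Q <-> Q)) -> ((~P -> P) | (((P <-> P) | (Q | Q)) -> ((Q | P) -> Q)))) = 3/5 | 1 = 1
P | Q = 1/5 | 4/5 = 4/5
Q | (P | Q) = 4/5 | 4/5 = 4/5
~(Q | (P | Q)) = ~4/5 = 1/5
~~(Q | (P | Q)) = ~1/5 = 4/5
Q | P = 4/5 | 1/5 = 4/5
P | (Q | P) = 1/5 | 4/5 = 4/5
Q -> Q = 4/5 -> 4/5 = 1
(P | (Q | P)) -> (Q -> Q) = 4/5 -> 1 = 1
~~(Q | (P | Q)) <-> ((P | (Q | P)) -> (Q -> Q)) = 4/5 <-> 1 = 4/5
((~~Q <-> ((P <-> (Q | P)) <-> ((Q | Q) -> (Q | P)))) | (~(Q <-> (Q <-> Q)) -> ((~P -> P) | (((P <-> P) | (Q | Q)) -> ((Q | P) -> Q))))) -> (~~(Q | (P | Q)) <-> ((P | (Q | P)) -> (Q -> Q))) = 1 -> 4/5 = 4/5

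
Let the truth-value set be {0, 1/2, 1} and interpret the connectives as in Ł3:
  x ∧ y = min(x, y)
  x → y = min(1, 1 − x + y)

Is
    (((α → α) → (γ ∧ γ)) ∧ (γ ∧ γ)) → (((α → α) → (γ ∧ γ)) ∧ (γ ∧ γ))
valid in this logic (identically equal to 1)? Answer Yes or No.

α = 0, γ = 0 ↦ 1
α = 0, γ = 1/2 ↦ 1
α = 0, γ = 1 ↦ 1
α = 1/2, γ = 0 ↦ 1
α = 1/2, γ = 1/2 ↦ 1
α = 1/2, γ = 1 ↦ 1
α = 1, γ = 0 ↦ 1
α = 1, γ = 1/2 ↦ 1
α = 1, γ = 1 ↦ 1
Every assignment gives a value ≥ 1.

Yes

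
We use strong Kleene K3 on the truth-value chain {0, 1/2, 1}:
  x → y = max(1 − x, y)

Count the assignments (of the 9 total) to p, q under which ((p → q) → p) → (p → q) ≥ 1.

p = 0, q = 0 ↦ 1  ≥
p = 0, q = 1/2 ↦ 1  ≥
p = 0, q = 1 ↦ 1  ≥
p = 1/2, q = 0 ↦ 1/2  <
p = 1/2, q = 1/2 ↦ 1/2  <
p = 1/2, q = 1 ↦ 1  ≥
p = 1, q = 0 ↦ 0  <
p = 1, q = 1/2 ↦ 1/2  <
p = 1, q = 1 ↦ 1  ≥
So 5 of the 9 assignments meet the threshold.

5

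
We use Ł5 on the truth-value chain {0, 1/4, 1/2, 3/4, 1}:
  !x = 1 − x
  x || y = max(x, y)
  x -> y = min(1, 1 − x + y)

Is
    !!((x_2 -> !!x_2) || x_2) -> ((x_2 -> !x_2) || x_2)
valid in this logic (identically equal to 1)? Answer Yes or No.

Counterexample: take x_2 = 3/4.
!x_2 = !3/4 = 1/4
!!x_2 = !1/4 = 3/4
x_2 -> !!x_2 = 3/4 -> 3/4 = 1
(x_2 -> !!x_2) || x_2 = 1 || 3/4 = 1
!((x_2 -> !!x_2) || x_2) = !1 = 0
!!((x_2 -> !!x_2) || x_2) = !0 = 1
!x_2 = !3/4 = 1/4
x_2 -> !x_2 = 3/4 -> 1/4 = 1/2
(x_2 -> !x_2) || x_2 = 1/2 || 3/4 = 3/4
!!((x_2 -> !!x_2) || x_2) -> ((x_2 -> !x_2) || x_2) = 1 -> 3/4 = 3/4
This gives 3/4 ≠ 1.

No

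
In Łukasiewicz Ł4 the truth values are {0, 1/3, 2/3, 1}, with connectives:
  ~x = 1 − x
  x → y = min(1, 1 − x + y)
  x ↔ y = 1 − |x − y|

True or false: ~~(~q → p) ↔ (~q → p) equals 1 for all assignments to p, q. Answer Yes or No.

p = 0, q = 0 ↦ 1
p = 0, q = 1/3 ↦ 1
p = 0, q = 2/3 ↦ 1
p = 0, q = 1 ↦ 1
p = 1/3, q = 0 ↦ 1
p = 1/3, q = 1/3 ↦ 1
p = 1/3, q = 2/3 ↦ 1
p = 1/3, q = 1 ↦ 1
p = 2/3, q = 0 ↦ 1
p = 2/3, q = 1/3 ↦ 1
p = 2/3, q = 2/3 ↦ 1
p = 2/3, q = 1 ↦ 1
p = 1, q = 0 ↦ 1
p = 1, q = 1/3 ↦ 1
p = 1, q = 2/3 ↦ 1
p = 1, q = 1 ↦ 1
Every assignment gives a value ≥ 1.

Yes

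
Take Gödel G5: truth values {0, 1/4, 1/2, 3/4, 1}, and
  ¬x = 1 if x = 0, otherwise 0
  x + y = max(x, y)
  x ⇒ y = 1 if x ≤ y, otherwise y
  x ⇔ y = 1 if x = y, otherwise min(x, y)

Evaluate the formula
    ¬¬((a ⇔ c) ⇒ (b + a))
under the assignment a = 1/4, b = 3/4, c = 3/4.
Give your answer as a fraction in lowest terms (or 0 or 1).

a ⇔ c = 1/4 ⇔ 3/4 = 1/4
b + a = 3/4 + 1/4 = 3/4
(a ⇔ c) ⇒ (b + a) = 1/4 ⇒ 3/4 = 1
¬((a ⇔ c) ⇒ (b + a)) = ¬1 = 0
¬¬((a ⇔ c) ⇒ (b + a)) = ¬0 = 1

1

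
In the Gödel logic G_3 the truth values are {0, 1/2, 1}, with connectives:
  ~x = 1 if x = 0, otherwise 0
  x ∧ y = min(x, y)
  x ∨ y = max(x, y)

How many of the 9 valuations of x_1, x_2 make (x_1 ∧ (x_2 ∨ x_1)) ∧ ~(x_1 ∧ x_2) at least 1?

1

x_1 = 0, x_2 = 0 ↦ 0  <
x_1 = 0, x_2 = 1/2 ↦ 0  <
x_1 = 0, x_2 = 1 ↦ 0  <
x_1 = 1/2, x_2 = 0 ↦ 1/2  <
x_1 = 1/2, x_2 = 1/2 ↦ 0  <
x_1 = 1/2, x_2 = 1 ↦ 0  <
x_1 = 1, x_2 = 0 ↦ 1  ≥
x_1 = 1, x_2 = 1/2 ↦ 0  <
x_1 = 1, x_2 = 1 ↦ 0  <
So 1 of the 9 assignments meets the threshold.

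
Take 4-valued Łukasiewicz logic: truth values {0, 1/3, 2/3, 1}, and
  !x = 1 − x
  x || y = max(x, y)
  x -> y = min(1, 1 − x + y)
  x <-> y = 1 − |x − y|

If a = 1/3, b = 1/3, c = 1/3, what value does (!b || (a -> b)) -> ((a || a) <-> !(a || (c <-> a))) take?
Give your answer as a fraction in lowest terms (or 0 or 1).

!b = !1/3 = 2/3
a -> b = 1/3 -> 1/3 = 1
!b || (a -> b) = 2/3 || 1 = 1
a || a = 1/3 || 1/3 = 1/3
c <-> a = 1/3 <-> 1/3 = 1
a || (c <-> a) = 1/3 || 1 = 1
!(a || (c <-> a)) = !1 = 0
(a || a) <-> !(a || (c <-> a)) = 1/3 <-> 0 = 2/3
(!b || (a -> b)) -> ((a || a) <-> !(a || (c <-> a))) = 1 -> 2/3 = 2/3

2/3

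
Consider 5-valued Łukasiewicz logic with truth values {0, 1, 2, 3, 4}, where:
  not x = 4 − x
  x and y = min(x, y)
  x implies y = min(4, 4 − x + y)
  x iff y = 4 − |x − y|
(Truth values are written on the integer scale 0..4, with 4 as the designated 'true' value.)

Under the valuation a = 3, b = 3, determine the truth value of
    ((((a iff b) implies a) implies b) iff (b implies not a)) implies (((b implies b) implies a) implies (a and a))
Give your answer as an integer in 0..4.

4

a iff b = 3 iff 3 = 4
(a iff b) implies a = 4 implies 3 = 3
((a iff b) implies a) implies b = 3 implies 3 = 4
not a = not 3 = 1
b implies not a = 3 implies 1 = 2
(((a iff b) implies a) implies b) iff (b implies not a) = 4 iff 2 = 2
b implies b = 3 implies 3 = 4
(b implies b) implies a = 4 implies 3 = 3
a and a = 3 and 3 = 3
((b implies b) implies a) implies (a and a) = 3 implies 3 = 4
((((a iff b) implies a) implies b) iff (b implies not a)) implies (((b implies b) implies a) implies (a and a)) = 2 implies 4 = 4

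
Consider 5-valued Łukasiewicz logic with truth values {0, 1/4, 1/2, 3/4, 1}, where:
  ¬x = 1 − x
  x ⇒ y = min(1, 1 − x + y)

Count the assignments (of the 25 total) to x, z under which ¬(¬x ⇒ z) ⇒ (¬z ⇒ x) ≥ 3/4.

22

value 1: 22 assignments (counts)
value 1/2: 2 assignments
value 0: 1 assignment
So 22 of the 25 assignments meet the threshold.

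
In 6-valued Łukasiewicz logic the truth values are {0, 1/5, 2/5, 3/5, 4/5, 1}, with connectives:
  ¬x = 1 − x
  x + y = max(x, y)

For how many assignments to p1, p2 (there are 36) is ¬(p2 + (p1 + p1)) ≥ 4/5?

value 1: 1 assignment (counts)
value 4/5: 3 assignments (counts)
value 3/5: 5 assignments
value 2/5: 7 assignments
value 1/5: 9 assignments
value 0: 11 assignments
So 4 of the 36 assignments meet the threshold.

4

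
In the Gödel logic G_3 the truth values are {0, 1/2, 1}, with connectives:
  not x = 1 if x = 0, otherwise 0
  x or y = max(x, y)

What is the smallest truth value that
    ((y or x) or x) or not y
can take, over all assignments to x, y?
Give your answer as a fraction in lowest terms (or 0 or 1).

1/2

Take x = 0, y = 1/2:
y or x = 1/2 or 0 = 1/2
(y or x) or x = 1/2 or 0 = 1/2
not y = not 1/2 = 0
((y or x) or x) or not y = 1/2 or 0 = 1/2
No assignment yields a value below 1/2, so this is the minimum.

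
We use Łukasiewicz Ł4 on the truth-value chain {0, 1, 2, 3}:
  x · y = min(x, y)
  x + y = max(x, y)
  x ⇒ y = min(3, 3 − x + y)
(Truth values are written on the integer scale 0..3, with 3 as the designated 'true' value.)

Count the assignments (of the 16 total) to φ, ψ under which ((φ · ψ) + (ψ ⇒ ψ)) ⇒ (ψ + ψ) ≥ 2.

φ = 0, ψ = 0 ↦ 0  <
φ = 0, ψ = 1 ↦ 1  <
φ = 0, ψ = 2 ↦ 2  ≥
φ = 0, ψ = 3 ↦ 3  ≥
φ = 1, ψ = 0 ↦ 0  <
φ = 1, ψ = 1 ↦ 1  <
φ = 1, ψ = 2 ↦ 2  ≥
φ = 1, ψ = 3 ↦ 3  ≥
φ = 2, ψ = 0 ↦ 0  <
φ = 2, ψ = 1 ↦ 1  <
φ = 2, ψ = 2 ↦ 2  ≥
φ = 2, ψ = 3 ↦ 3  ≥
φ = 3, ψ = 0 ↦ 0  <
φ = 3, ψ = 1 ↦ 1  <
φ = 3, ψ = 2 ↦ 2  ≥
φ = 3, ψ = 3 ↦ 3  ≥
So 8 of the 16 assignments meet the threshold.

8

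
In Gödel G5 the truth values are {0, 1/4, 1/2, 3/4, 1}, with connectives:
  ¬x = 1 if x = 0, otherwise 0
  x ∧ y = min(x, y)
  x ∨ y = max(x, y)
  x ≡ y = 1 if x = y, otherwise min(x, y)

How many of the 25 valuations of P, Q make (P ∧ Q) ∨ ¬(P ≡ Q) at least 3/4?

12

value 1: 9 assignments (counts)
value 3/4: 3 assignments (counts)
value 1/2: 5 assignments
value 1/4: 7 assignments
value 0: 1 assignment
So 12 of the 25 assignments meet the threshold.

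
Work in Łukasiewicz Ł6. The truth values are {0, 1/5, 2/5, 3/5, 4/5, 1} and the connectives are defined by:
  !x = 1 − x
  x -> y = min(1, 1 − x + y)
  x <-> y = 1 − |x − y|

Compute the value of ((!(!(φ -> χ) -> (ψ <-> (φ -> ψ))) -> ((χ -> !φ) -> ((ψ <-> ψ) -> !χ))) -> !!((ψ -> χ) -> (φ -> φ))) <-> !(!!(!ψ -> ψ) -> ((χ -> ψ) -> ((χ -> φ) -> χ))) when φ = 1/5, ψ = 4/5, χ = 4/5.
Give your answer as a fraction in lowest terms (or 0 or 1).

φ -> χ = 1/5 -> 4/5 = 1
!(φ -> χ) = !1 = 0
φ -> ψ = 1/5 -> 4/5 = 1
ψ <-> (φ -> ψ) = 4/5 <-> 1 = 4/5
!(φ -> χ) -> (ψ <-> (φ -> ψ)) = 0 -> 4/5 = 1
!(!(φ -> χ) -> (ψ <-> (φ -> ψ))) = !1 = 0
!φ = !1/5 = 4/5
χ -> !φ = 4/5 -> 4/5 = 1
ψ <-> ψ = 4/5 <-> 4/5 = 1
!χ = !4/5 = 1/5
(ψ <-> ψ) -> !χ = 1 -> 1/5 = 1/5
(χ -> !φ) -> ((ψ <-> ψ) -> !χ) = 1 -> 1/5 = 1/5
!(!(φ -> χ) -> (ψ <-> (φ -> ψ))) -> ((χ -> !φ) -> ((ψ <-> ψ) -> !χ)) = 0 -> 1/5 = 1
ψ -> χ = 4/5 -> 4/5 = 1
φ -> φ = 1/5 -> 1/5 = 1
(ψ -> χ) -> (φ -> φ) = 1 -> 1 = 1
!((ψ -> χ) -> (φ -> φ)) = !1 = 0
!!((ψ -> χ) -> (φ -> φ)) = !0 = 1
(!(!(φ -> χ) -> (ψ <-> (φ -> ψ))) -> ((χ -> !φ) -> ((ψ <-> ψ) -> !χ))) -> !!((ψ -> χ) -> (φ -> φ)) = 1 -> 1 = 1
!ψ = !4/5 = 1/5
!ψ -> ψ = 1/5 -> 4/5 = 1
!(!ψ -> ψ) = !1 = 0
!!(!ψ -> ψ) = !0 = 1
χ -> ψ = 4/5 -> 4/5 = 1
χ -> φ = 4/5 -> 1/5 = 2/5
(χ -> φ) -> χ = 2/5 -> 4/5 = 1
(χ -> ψ) -> ((χ -> φ) -> χ) = 1 -> 1 = 1
!!(!ψ -> ψ) -> ((χ -> ψ) -> ((χ -> φ) -> χ)) = 1 -> 1 = 1
!(!!(!ψ -> ψ) -> ((χ -> ψ) -> ((χ -> φ) -> χ))) = !1 = 0
((!(!(φ -> χ) -> (ψ <-> (φ -> ψ))) -> ((χ -> !φ) -> ((ψ <-> ψ) -> !χ))) -> !!((ψ -> χ) -> (φ -> φ))) <-> !(!!(!ψ -> ψ) -> ((χ -> ψ) -> ((χ -> φ) -> χ))) = 1 <-> 0 = 0

0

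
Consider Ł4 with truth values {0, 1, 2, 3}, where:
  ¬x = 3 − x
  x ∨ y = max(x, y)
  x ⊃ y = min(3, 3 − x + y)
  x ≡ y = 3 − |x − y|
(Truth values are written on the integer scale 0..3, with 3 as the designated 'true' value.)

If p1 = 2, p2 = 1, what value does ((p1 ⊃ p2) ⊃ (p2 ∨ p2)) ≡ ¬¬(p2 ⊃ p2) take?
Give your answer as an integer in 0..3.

p1 ⊃ p2 = 2 ⊃ 1 = 2
p2 ∨ p2 = 1 ∨ 1 = 1
(p1 ⊃ p2) ⊃ (p2 ∨ p2) = 2 ⊃ 1 = 2
p2 ⊃ p2 = 1 ⊃ 1 = 3
¬(p2 ⊃ p2) = ¬3 = 0
¬¬(p2 ⊃ p2) = ¬0 = 3
((p1 ⊃ p2) ⊃ (p2 ∨ p2)) ≡ ¬¬(p2 ⊃ p2) = 2 ≡ 3 = 2

2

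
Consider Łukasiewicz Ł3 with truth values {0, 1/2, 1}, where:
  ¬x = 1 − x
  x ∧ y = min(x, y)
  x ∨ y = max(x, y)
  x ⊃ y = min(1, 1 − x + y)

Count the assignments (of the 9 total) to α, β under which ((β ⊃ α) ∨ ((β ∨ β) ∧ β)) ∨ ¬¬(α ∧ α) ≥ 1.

8

α = 0, β = 0 ↦ 1  ≥
α = 0, β = 1/2 ↦ 1/2  <
α = 0, β = 1 ↦ 1  ≥
α = 1/2, β = 0 ↦ 1  ≥
α = 1/2, β = 1/2 ↦ 1  ≥
α = 1/2, β = 1 ↦ 1  ≥
α = 1, β = 0 ↦ 1  ≥
α = 1, β = 1/2 ↦ 1  ≥
α = 1, β = 1 ↦ 1  ≥
So 8 of the 9 assignments meet the threshold.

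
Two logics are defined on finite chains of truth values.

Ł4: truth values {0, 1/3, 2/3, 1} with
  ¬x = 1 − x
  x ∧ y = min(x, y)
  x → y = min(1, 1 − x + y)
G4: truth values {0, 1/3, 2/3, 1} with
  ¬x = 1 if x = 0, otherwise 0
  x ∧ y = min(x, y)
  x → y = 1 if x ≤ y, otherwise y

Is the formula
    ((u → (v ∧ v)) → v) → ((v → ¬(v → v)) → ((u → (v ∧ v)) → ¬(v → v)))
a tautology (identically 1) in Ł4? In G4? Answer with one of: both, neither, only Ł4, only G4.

In Ł4: every assignment gives 1 — tautology.
In G4: every assignment gives 1 — tautology.

both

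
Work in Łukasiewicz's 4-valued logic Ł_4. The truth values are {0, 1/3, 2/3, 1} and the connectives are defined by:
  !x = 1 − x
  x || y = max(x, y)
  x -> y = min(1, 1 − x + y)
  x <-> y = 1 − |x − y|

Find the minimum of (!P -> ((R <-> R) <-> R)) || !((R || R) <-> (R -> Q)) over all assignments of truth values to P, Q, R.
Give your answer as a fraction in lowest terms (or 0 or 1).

1/3

Take P = 0, Q = 0, R = 1/3:
!P = !0 = 1
R <-> R = 1/3 <-> 1/3 = 1
(R <-> R) <-> R = 1 <-> 1/3 = 1/3
!P -> ((R <-> R) <-> R) = 1 -> 1/3 = 1/3
R || R = 1/3 || 1/3 = 1/3
R -> Q = 1/3 -> 0 = 2/3
(R || R) <-> (R -> Q) = 1/3 <-> 2/3 = 2/3
!((R || R) <-> (R -> Q)) = !2/3 = 1/3
(!P -> ((R <-> R) <-> R)) || !((R || R) <-> (R -> Q)) = 1/3 || 1/3 = 1/3
No assignment yields a value below 1/3, so this is the minimum.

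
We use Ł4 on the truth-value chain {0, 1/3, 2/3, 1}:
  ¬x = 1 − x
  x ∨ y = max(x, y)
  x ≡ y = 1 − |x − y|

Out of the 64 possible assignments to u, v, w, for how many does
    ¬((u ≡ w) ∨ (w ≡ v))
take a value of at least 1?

value 1: 2 assignments (counts)
value 2/3: 8 assignments
value 1/3: 26 assignments
value 0: 28 assignments
So 2 of the 64 assignments meet the threshold.

2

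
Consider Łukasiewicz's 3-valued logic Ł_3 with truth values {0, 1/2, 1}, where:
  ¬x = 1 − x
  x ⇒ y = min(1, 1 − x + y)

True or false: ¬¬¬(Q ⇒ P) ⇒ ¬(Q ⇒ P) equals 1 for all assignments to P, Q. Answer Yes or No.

P = 0, Q = 0 ↦ 1
P = 0, Q = 1/2 ↦ 1
P = 0, Q = 1 ↦ 1
P = 1/2, Q = 0 ↦ 1
P = 1/2, Q = 1/2 ↦ 1
P = 1/2, Q = 1 ↦ 1
P = 1, Q = 0 ↦ 1
P = 1, Q = 1/2 ↦ 1
P = 1, Q = 1 ↦ 1
Every assignment gives a value ≥ 1.

Yes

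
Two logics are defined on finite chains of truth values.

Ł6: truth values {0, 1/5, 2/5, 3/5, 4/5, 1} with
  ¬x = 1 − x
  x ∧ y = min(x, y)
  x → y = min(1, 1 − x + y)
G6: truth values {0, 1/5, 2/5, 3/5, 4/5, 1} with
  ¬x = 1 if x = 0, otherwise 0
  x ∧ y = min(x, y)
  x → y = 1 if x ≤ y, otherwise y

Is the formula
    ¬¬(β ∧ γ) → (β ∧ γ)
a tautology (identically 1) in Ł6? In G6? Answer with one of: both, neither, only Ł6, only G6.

only Ł6

In Ł6: every assignment gives 1 — tautology.
In G6: at β = 1/5, γ = 1/5 the value is 1/5 — not a tautology.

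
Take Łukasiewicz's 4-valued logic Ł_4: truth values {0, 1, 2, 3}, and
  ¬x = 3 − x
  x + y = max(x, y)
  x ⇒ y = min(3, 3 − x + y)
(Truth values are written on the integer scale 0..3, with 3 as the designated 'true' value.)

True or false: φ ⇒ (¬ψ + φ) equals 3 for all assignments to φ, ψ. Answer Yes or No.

Yes

φ = 0, ψ = 0 ↦ 3
φ = 0, ψ = 1 ↦ 3
φ = 0, ψ = 2 ↦ 3
φ = 0, ψ = 3 ↦ 3
φ = 1, ψ = 0 ↦ 3
φ = 1, ψ = 1 ↦ 3
φ = 1, ψ = 2 ↦ 3
φ = 1, ψ = 3 ↦ 3
φ = 2, ψ = 0 ↦ 3
φ = 2, ψ = 1 ↦ 3
φ = 2, ψ = 2 ↦ 3
φ = 2, ψ = 3 ↦ 3
φ = 3, ψ = 0 ↦ 3
φ = 3, ψ = 1 ↦ 3
φ = 3, ψ = 2 ↦ 3
φ = 3, ψ = 3 ↦ 3
Every assignment gives a value ≥ 3.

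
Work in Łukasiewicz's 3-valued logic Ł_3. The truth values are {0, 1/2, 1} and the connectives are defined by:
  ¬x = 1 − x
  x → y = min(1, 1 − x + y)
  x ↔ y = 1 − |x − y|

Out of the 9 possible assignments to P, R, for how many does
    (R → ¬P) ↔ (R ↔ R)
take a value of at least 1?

6

P = 0, R = 0 ↦ 1  ≥
P = 0, R = 1/2 ↦ 1  ≥
P = 0, R = 1 ↦ 1  ≥
P = 1/2, R = 0 ↦ 1  ≥
P = 1/2, R = 1/2 ↦ 1  ≥
P = 1/2, R = 1 ↦ 1/2  <
P = 1, R = 0 ↦ 1  ≥
P = 1, R = 1/2 ↦ 1/2  <
P = 1, R = 1 ↦ 0  <
So 6 of the 9 assignments meet the threshold.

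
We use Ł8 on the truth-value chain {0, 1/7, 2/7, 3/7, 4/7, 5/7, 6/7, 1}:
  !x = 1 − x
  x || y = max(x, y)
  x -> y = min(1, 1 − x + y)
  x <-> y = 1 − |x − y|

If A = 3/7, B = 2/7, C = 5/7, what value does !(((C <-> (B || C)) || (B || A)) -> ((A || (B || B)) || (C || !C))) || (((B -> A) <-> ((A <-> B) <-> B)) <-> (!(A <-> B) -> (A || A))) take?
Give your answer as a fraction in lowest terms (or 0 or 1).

3/7

B || C = 2/7 || 5/7 = 5/7
C <-> (B || C) = 5/7 <-> 5/7 = 1
B || A = 2/7 || 3/7 = 3/7
(C <-> (B || C)) || (B || A) = 1 || 3/7 = 1
B || B = 2/7 || 2/7 = 2/7
A || (B || B) = 3/7 || 2/7 = 3/7
!C = !5/7 = 2/7
C || !C = 5/7 || 2/7 = 5/7
(A || (B || B)) || (C || !C) = 3/7 || 5/7 = 5/7
((C <-> (B || C)) || (B || A)) -> ((A || (B || B)) || (C || !C)) = 1 -> 5/7 = 5/7
!(((C <-> (B || C)) || (B || A)) -> ((A || (B || B)) || (C || !C))) = !5/7 = 2/7
B -> A = 2/7 -> 3/7 = 1
A <-> B = 3/7 <-> 2/7 = 6/7
(A <-> B) <-> B = 6/7 <-> 2/7 = 3/7
(B -> A) <-> ((A <-> B) <-> B) = 1 <-> 3/7 = 3/7
A <-> B = 3/7 <-> 2/7 = 6/7
!(A <-> B) = !6/7 = 1/7
A || A = 3/7 || 3/7 = 3/7
!(A <-> B) -> (A || A) = 1/7 -> 3/7 = 1
((B -> A) <-> ((A <-> B) <-> B)) <-> (!(A <-> B) -> (A || A)) = 3/7 <-> 1 = 3/7
!(((C <-> (B || C)) || (B || A)) -> ((A || (B || B)) || (C || !C))) || (((B -> A) <-> ((A <-> B) <-> B)) <-> (!(A <-> B) -> (A || A))) = 2/7 || 3/7 = 3/7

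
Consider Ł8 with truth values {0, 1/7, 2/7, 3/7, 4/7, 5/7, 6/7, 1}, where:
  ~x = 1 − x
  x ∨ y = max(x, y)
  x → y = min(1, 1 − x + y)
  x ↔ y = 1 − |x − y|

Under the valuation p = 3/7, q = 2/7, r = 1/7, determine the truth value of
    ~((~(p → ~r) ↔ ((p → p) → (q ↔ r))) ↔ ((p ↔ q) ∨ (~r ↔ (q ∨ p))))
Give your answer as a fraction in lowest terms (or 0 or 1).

~r = ~1/7 = 6/7
p → ~r = 3/7 → 6/7 = 1
~(p → ~r) = ~1 = 0
p → p = 3/7 → 3/7 = 1
q ↔ r = 2/7 ↔ 1/7 = 6/7
(p → p) → (q ↔ r) = 1 → 6/7 = 6/7
~(p → ~r) ↔ ((p → p) → (q ↔ r)) = 0 ↔ 6/7 = 1/7
p ↔ q = 3/7 ↔ 2/7 = 6/7
~r = ~1/7 = 6/7
q ∨ p = 2/7 ∨ 3/7 = 3/7
~r ↔ (q ∨ p) = 6/7 ↔ 3/7 = 4/7
(p ↔ q) ∨ (~r ↔ (q ∨ p)) = 6/7 ∨ 4/7 = 6/7
(~(p → ~r) ↔ ((p → p) → (q ↔ r))) ↔ ((p ↔ q) ∨ (~r ↔ (q ∨ p))) = 1/7 ↔ 6/7 = 2/7
~((~(p → ~r) ↔ ((p → p) → (q ↔ r))) ↔ ((p ↔ q) ∨ (~r ↔ (q ∨ p)))) = ~2/7 = 5/7

5/7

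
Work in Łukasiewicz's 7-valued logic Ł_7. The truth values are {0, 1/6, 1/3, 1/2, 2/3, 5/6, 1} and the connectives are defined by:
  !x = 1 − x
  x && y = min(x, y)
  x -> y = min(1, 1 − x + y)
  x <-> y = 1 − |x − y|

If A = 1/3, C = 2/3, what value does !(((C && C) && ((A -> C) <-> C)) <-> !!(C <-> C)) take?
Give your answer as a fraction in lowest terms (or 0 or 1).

C && C = 2/3 && 2/3 = 2/3
A -> C = 1/3 -> 2/3 = 1
(A -> C) <-> C = 1 <-> 2/3 = 2/3
(C && C) && ((A -> C) <-> C) = 2/3 && 2/3 = 2/3
C <-> C = 2/3 <-> 2/3 = 1
!(C <-> C) = !1 = 0
!!(C <-> C) = !0 = 1
((C && C) && ((A -> C) <-> C)) <-> !!(C <-> C) = 2/3 <-> 1 = 2/3
!(((C && C) && ((A -> C) <-> C)) <-> !!(C <-> C)) = !2/3 = 1/3

1/3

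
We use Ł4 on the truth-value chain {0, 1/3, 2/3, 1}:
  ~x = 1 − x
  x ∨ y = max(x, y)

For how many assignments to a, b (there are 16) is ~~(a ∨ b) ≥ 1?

7

a = 0, b = 0 ↦ 0  <
a = 0, b = 1/3 ↦ 1/3  <
a = 0, b = 2/3 ↦ 2/3  <
a = 0, b = 1 ↦ 1  ≥
a = 1/3, b = 0 ↦ 1/3  <
a = 1/3, b = 1/3 ↦ 1/3  <
a = 1/3, b = 2/3 ↦ 2/3  <
a = 1/3, b = 1 ↦ 1  ≥
a = 2/3, b = 0 ↦ 2/3  <
a = 2/3, b = 1/3 ↦ 2/3  <
a = 2/3, b = 2/3 ↦ 2/3  <
a = 2/3, b = 1 ↦ 1  ≥
a = 1, b = 0 ↦ 1  ≥
a = 1, b = 1/3 ↦ 1  ≥
a = 1, b = 2/3 ↦ 1  ≥
a = 1, b = 1 ↦ 1  ≥
So 7 of the 16 assignments meet the threshold.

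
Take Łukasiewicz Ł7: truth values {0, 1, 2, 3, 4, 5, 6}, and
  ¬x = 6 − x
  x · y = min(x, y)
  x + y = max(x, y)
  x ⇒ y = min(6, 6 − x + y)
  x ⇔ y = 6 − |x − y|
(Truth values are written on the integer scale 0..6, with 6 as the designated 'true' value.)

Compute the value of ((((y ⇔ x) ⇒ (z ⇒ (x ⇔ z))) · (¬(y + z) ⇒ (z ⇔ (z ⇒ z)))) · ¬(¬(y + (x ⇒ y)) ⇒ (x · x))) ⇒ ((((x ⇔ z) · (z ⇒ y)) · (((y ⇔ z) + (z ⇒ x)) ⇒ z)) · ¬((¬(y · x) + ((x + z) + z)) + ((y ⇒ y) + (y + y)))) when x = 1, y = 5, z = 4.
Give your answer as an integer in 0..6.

y ⇔ x = 5 ⇔ 1 = 2
x ⇔ z = 1 ⇔ 4 = 3
z ⇒ (x ⇔ z) = 4 ⇒ 3 = 5
(y ⇔ x) ⇒ (z ⇒ (x ⇔ z)) = 2 ⇒ 5 = 6
y + z = 5 + 4 = 5
¬(y + z) = ¬5 = 1
z ⇒ z = 4 ⇒ 4 = 6
z ⇔ (z ⇒ z) = 4 ⇔ 6 = 4
¬(y + z) ⇒ (z ⇔ (z ⇒ z)) = 1 ⇒ 4 = 6
((y ⇔ x) ⇒ (z ⇒ (x ⇔ z))) · (¬(y + z) ⇒ (z ⇔ (z ⇒ z))) = 6 · 6 = 6
x ⇒ y = 1 ⇒ 5 = 6
y + (x ⇒ y) = 5 + 6 = 6
¬(y + (x ⇒ y)) = ¬6 = 0
x · x = 1 · 1 = 1
¬(y + (x ⇒ y)) ⇒ (x · x) = 0 ⇒ 1 = 6
¬(¬(y + (x ⇒ y)) ⇒ (x · x)) = ¬6 = 0
(((y ⇔ x) ⇒ (z ⇒ (x ⇔ z))) · (¬(y + z) ⇒ (z ⇔ (z ⇒ z)))) · ¬(¬(y + (x ⇒ y)) ⇒ (x · x)) = 6 · 0 = 0
x ⇔ z = 1 ⇔ 4 = 3
z ⇒ y = 4 ⇒ 5 = 6
(x ⇔ z) · (z ⇒ y) = 3 · 6 = 3
y ⇔ z = 5 ⇔ 4 = 5
z ⇒ x = 4 ⇒ 1 = 3
(y ⇔ z) + (z ⇒ x) = 5 + 3 = 5
((y ⇔ z) + (z ⇒ x)) ⇒ z = 5 ⇒ 4 = 5
((x ⇔ z) · (z ⇒ y)) · (((y ⇔ z) + (z ⇒ x)) ⇒ z) = 3 · 5 = 3
y · x = 5 · 1 = 1
¬(y · x) = ¬1 = 5
x + z = 1 + 4 = 4
(x + z) + z = 4 + 4 = 4
¬(y · x) + ((x + z) + z) = 5 + 4 = 5
y ⇒ y = 5 ⇒ 5 = 6
y + y = 5 + 5 = 5
(y ⇒ y) + (y + y) = 6 + 5 = 6
(¬(y · x) + ((x + z) + z)) + ((y ⇒ y) + (y + y)) = 5 + 6 = 6
¬((¬(y · x) + ((x + z) + z)) + ((y ⇒ y) + (y + y))) = ¬6 = 0
(((x ⇔ z) · (z ⇒ y)) · (((y ⇔ z) + (z ⇒ x)) ⇒ z)) · ¬((¬(y · x) + ((x + z) + z)) + ((y ⇒ y) + (y + y))) = 3 · 0 = 0
((((y ⇔ x) ⇒ (z ⇒ (x ⇔ z))) · (¬(y + z) ⇒ (z ⇔ (z ⇒ z)))) · ¬(¬(y + (x ⇒ y)) ⇒ (x · x))) ⇒ ((((x ⇔ z) · (z ⇒ y)) · (((y ⇔ z) + (z ⇒ x)) ⇒ z)) · ¬((¬(y · x) + ((x + z) + z)) + ((y ⇒ y) + (y + y)))) = 0 ⇒ 0 = 6

6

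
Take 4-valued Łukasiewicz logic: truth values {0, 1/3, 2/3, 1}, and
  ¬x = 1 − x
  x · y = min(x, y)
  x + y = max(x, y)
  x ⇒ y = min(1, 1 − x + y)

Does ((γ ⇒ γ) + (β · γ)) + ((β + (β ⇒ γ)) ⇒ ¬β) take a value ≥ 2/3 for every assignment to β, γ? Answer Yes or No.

β = 0, γ = 0 ↦ 1
β = 0, γ = 1/3 ↦ 1
β = 0, γ = 2/3 ↦ 1
β = 0, γ = 1 ↦ 1
β = 1/3, γ = 0 ↦ 1
β = 1/3, γ = 1/3 ↦ 1
β = 1/3, γ = 2/3 ↦ 1
β = 1/3, γ = 1 ↦ 1
β = 2/3, γ = 0 ↦ 1
β = 2/3, γ = 1/3 ↦ 1
β = 2/3, γ = 2/3 ↦ 1
β = 2/3, γ = 1 ↦ 1
β = 1, γ = 0 ↦ 1
β = 1, γ = 1/3 ↦ 1
β = 1, γ = 2/3 ↦ 1
β = 1, γ = 1 ↦ 1
Every assignment gives a value ≥ 2/3.

Yes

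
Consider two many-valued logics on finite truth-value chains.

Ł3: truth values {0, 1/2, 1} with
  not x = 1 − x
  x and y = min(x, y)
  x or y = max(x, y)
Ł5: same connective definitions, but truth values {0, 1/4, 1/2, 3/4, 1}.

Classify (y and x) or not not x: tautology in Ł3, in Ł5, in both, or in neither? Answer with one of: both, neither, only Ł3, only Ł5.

neither

In Ł3: at x = 0, y = 0 the value is 0 — not a tautology.
In Ł5: at x = 0, y = 0 the value is 0 — not a tautology.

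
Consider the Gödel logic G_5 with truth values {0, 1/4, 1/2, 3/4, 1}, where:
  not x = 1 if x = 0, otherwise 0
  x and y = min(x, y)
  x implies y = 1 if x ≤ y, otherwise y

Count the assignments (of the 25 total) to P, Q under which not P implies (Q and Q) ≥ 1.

value 1: 21 assignments (counts)
value 3/4: 1 assignment
value 1/2: 1 assignment
value 1/4: 1 assignment
value 0: 1 assignment
So 21 of the 25 assignments meet the threshold.

21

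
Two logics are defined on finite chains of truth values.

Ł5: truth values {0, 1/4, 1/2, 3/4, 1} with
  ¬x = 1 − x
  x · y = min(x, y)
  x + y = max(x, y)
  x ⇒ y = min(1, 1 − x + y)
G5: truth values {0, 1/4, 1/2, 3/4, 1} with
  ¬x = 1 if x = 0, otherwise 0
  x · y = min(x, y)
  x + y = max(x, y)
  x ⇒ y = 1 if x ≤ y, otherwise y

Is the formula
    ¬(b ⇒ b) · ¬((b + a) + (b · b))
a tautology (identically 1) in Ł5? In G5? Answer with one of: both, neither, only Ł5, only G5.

In Ł5: at a = 0, b = 0 the value is 0 — not a tautology.
In G5: at a = 0, b = 0 the value is 0 — not a tautology.

neither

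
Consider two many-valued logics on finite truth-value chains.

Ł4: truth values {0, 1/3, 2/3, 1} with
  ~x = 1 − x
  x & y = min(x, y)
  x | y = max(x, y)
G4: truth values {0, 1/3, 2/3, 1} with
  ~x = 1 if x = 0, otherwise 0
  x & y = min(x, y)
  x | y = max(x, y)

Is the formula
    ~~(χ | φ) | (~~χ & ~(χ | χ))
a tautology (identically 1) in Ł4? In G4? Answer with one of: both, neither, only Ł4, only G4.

neither

In Ł4: at φ = 0, χ = 0 the value is 0 — not a tautology.
In G4: at φ = 0, χ = 0 the value is 0 — not a tautology.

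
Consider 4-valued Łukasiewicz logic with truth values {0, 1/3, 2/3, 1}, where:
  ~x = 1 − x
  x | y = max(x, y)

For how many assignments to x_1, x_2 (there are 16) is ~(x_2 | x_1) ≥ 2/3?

4

x_1 = 0, x_2 = 0 ↦ 1  ≥
x_1 = 0, x_2 = 1/3 ↦ 2/3  ≥
x_1 = 0, x_2 = 2/3 ↦ 1/3  <
x_1 = 0, x_2 = 1 ↦ 0  <
x_1 = 1/3, x_2 = 0 ↦ 2/3  ≥
x_1 = 1/3, x_2 = 1/3 ↦ 2/3  ≥
x_1 = 1/3, x_2 = 2/3 ↦ 1/3  <
x_1 = 1/3, x_2 = 1 ↦ 0  <
x_1 = 2/3, x_2 = 0 ↦ 1/3  <
x_1 = 2/3, x_2 = 1/3 ↦ 1/3  <
x_1 = 2/3, x_2 = 2/3 ↦ 1/3  <
x_1 = 2/3, x_2 = 1 ↦ 0  <
x_1 = 1, x_2 = 0 ↦ 0  <
x_1 = 1, x_2 = 1/3 ↦ 0  <
x_1 = 1, x_2 = 2/3 ↦ 0  <
x_1 = 1, x_2 = 1 ↦ 0  <
So 4 of the 16 assignments meet the threshold.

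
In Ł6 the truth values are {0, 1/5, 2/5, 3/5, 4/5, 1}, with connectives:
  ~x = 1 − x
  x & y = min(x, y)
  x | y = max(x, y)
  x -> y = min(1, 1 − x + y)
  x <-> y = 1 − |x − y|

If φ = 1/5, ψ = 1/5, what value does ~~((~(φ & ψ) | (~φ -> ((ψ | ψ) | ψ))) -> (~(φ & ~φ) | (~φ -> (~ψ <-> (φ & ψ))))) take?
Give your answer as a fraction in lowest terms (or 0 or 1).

φ & ψ = 1/5 & 1/5 = 1/5
~(φ & ψ) = ~1/5 = 4/5
~φ = ~1/5 = 4/5
ψ | ψ = 1/5 | 1/5 = 1/5
(ψ | ψ) | ψ = 1/5 | 1/5 = 1/5
~φ -> ((ψ | ψ) | ψ) = 4/5 -> 1/5 = 2/5
~(φ & ψ) | (~φ -> ((ψ | ψ) | ψ)) = 4/5 | 2/5 = 4/5
~φ = ~1/5 = 4/5
φ & ~φ = 1/5 & 4/5 = 1/5
~(φ & ~φ) = ~1/5 = 4/5
~φ = ~1/5 = 4/5
~ψ = ~1/5 = 4/5
φ & ψ = 1/5 & 1/5 = 1/5
~ψ <-> (φ & ψ) = 4/5 <-> 1/5 = 2/5
~φ -> (~ψ <-> (φ & ψ)) = 4/5 -> 2/5 = 3/5
~(φ & ~φ) | (~φ -> (~ψ <-> (φ & ψ))) = 4/5 | 3/5 = 4/5
(~(φ & ψ) | (~φ -> ((ψ | ψ) | ψ))) -> (~(φ & ~φ) | (~φ -> (~ψ <-> (φ & ψ)))) = 4/5 -> 4/5 = 1
~((~(φ & ψ) | (~φ -> ((ψ | ψ) | ψ))) -> (~(φ & ~φ) | (~φ -> (~ψ <-> (φ & ψ))))) = ~1 = 0
~~((~(φ & ψ) | (~φ -> ((ψ | ψ) | ψ))) -> (~(φ & ~φ) | (~φ -> (~ψ <-> (φ & ψ))))) = ~0 = 1

1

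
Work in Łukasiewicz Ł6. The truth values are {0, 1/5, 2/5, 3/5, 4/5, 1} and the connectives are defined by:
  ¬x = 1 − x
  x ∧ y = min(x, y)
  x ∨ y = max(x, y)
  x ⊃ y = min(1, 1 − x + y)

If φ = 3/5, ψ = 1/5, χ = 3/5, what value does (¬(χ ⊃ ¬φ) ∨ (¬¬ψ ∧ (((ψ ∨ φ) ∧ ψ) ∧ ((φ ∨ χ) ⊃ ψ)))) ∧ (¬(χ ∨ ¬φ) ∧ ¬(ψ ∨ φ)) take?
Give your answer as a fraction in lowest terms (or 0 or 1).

¬φ = ¬3/5 = 2/5
χ ⊃ ¬φ = 3/5 ⊃ 2/5 = 4/5
¬(χ ⊃ ¬φ) = ¬4/5 = 1/5
¬ψ = ¬1/5 = 4/5
¬¬ψ = ¬4/5 = 1/5
ψ ∨ φ = 1/5 ∨ 3/5 = 3/5
(ψ ∨ φ) ∧ ψ = 3/5 ∧ 1/5 = 1/5
φ ∨ χ = 3/5 ∨ 3/5 = 3/5
(φ ∨ χ) ⊃ ψ = 3/5 ⊃ 1/5 = 3/5
((ψ ∨ φ) ∧ ψ) ∧ ((φ ∨ χ) ⊃ ψ) = 1/5 ∧ 3/5 = 1/5
¬¬ψ ∧ (((ψ ∨ φ) ∧ ψ) ∧ ((φ ∨ χ) ⊃ ψ)) = 1/5 ∧ 1/5 = 1/5
¬(χ ⊃ ¬φ) ∨ (¬¬ψ ∧ (((ψ ∨ φ) ∧ ψ) ∧ ((φ ∨ χ) ⊃ ψ))) = 1/5 ∨ 1/5 = 1/5
¬φ = ¬3/5 = 2/5
χ ∨ ¬φ = 3/5 ∨ 2/5 = 3/5
¬(χ ∨ ¬φ) = ¬3/5 = 2/5
ψ ∨ φ = 1/5 ∨ 3/5 = 3/5
¬(ψ ∨ φ) = ¬3/5 = 2/5
¬(χ ∨ ¬φ) ∧ ¬(ψ ∨ φ) = 2/5 ∧ 2/5 = 2/5
(¬(χ ⊃ ¬φ) ∨ (¬¬ψ ∧ (((ψ ∨ φ) ∧ ψ) ∧ ((φ ∨ χ) ⊃ ψ)))) ∧ (¬(χ ∨ ¬φ) ∧ ¬(ψ ∨ φ)) = 1/5 ∧ 2/5 = 1/5

1/5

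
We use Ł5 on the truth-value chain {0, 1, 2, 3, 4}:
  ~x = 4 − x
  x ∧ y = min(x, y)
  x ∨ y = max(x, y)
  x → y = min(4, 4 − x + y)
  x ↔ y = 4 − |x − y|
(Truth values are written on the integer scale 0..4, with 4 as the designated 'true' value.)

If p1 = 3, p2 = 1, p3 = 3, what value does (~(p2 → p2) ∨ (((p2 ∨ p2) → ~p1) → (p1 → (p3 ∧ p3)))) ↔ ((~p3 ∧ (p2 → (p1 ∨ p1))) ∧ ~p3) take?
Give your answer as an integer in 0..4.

1

p2 → p2 = 1 → 1 = 4
~(p2 → p2) = ~4 = 0
p2 ∨ p2 = 1 ∨ 1 = 1
~p1 = ~3 = 1
(p2 ∨ p2) → ~p1 = 1 → 1 = 4
p3 ∧ p3 = 3 ∧ 3 = 3
p1 → (p3 ∧ p3) = 3 → 3 = 4
((p2 ∨ p2) → ~p1) → (p1 → (p3 ∧ p3)) = 4 → 4 = 4
~(p2 → p2) ∨ (((p2 ∨ p2) → ~p1) → (p1 → (p3 ∧ p3))) = 0 ∨ 4 = 4
~p3 = ~3 = 1
p1 ∨ p1 = 3 ∨ 3 = 3
p2 → (p1 ∨ p1) = 1 → 3 = 4
~p3 ∧ (p2 → (p1 ∨ p1)) = 1 ∧ 4 = 1
~p3 = ~3 = 1
(~p3 ∧ (p2 → (p1 ∨ p1))) ∧ ~p3 = 1 ∧ 1 = 1
(~(p2 → p2) ∨ (((p2 ∨ p2) → ~p1) → (p1 → (p3 ∧ p3)))) ↔ ((~p3 ∧ (p2 → (p1 ∨ p1))) ∧ ~p3) = 4 ↔ 1 = 1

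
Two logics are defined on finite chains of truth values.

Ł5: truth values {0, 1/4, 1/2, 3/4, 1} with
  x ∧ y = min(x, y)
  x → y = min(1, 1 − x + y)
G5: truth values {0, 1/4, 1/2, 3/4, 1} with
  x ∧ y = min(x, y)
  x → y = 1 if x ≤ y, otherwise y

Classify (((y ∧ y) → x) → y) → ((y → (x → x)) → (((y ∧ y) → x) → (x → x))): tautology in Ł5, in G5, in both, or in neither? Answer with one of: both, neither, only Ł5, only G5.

In Ł5: every assignment gives 1 — tautology.
In G5: every assignment gives 1 — tautology.

both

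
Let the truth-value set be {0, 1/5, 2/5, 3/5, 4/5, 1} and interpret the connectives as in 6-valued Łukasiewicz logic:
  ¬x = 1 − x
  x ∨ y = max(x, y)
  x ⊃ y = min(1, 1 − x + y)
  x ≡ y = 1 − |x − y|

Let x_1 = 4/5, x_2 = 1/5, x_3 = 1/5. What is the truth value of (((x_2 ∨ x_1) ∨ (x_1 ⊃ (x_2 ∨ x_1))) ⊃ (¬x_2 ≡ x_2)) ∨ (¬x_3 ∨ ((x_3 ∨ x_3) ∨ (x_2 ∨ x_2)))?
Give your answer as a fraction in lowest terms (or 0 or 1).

x_2 ∨ x_1 = 1/5 ∨ 4/5 = 4/5
x_2 ∨ x_1 = 1/5 ∨ 4/5 = 4/5
x_1 ⊃ (x_2 ∨ x_1) = 4/5 ⊃ 4/5 = 1
(x_2 ∨ x_1) ∨ (x_1 ⊃ (x_2 ∨ x_1)) = 4/5 ∨ 1 = 1
¬x_2 = ¬1/5 = 4/5
¬x_2 ≡ x_2 = 4/5 ≡ 1/5 = 2/5
((x_2 ∨ x_1) ∨ (x_1 ⊃ (x_2 ∨ x_1))) ⊃ (¬x_2 ≡ x_2) = 1 ⊃ 2/5 = 2/5
¬x_3 = ¬1/5 = 4/5
x_3 ∨ x_3 = 1/5 ∨ 1/5 = 1/5
x_2 ∨ x_2 = 1/5 ∨ 1/5 = 1/5
(x_3 ∨ x_3) ∨ (x_2 ∨ x_2) = 1/5 ∨ 1/5 = 1/5
¬x_3 ∨ ((x_3 ∨ x_3) ∨ (x_2 ∨ x_2)) = 4/5 ∨ 1/5 = 4/5
(((x_2 ∨ x_1) ∨ (x_1 ⊃ (x_2 ∨ x_1))) ⊃ (¬x_2 ≡ x_2)) ∨ (¬x_3 ∨ ((x_3 ∨ x_3) ∨ (x_2 ∨ x_2))) = 2/5 ∨ 4/5 = 4/5

4/5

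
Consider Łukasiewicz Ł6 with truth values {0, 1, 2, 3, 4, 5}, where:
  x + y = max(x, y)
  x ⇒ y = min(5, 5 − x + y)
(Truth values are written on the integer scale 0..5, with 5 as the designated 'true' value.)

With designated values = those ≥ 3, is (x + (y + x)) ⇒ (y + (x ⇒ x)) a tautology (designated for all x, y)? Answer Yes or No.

Yes

At x = 1, y = 0, for instance:
y + x = 0 + 1 = 1
x + (y + x) = 1 + 1 = 1
x ⇒ x = 1 ⇒ 1 = 5
y + (x ⇒ x) = 0 + 5 = 5
(x + (y + x)) ⇒ (y + (x ⇒ x)) = 1 ⇒ 5 = 5
and checking the remaining 35 assignments likewise gives ≥ 3 in every case.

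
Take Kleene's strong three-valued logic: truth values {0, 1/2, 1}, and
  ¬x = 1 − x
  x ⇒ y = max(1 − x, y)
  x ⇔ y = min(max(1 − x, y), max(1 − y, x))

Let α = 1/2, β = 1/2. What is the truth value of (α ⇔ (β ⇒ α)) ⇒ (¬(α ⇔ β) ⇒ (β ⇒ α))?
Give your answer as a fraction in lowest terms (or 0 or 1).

1/2

β ⇒ α = 1/2 ⇒ 1/2 = 1/2
α ⇔ (β ⇒ α) = 1/2 ⇔ 1/2 = 1/2
α ⇔ β = 1/2 ⇔ 1/2 = 1/2
¬(α ⇔ β) = ¬1/2 = 1/2
β ⇒ α = 1/2 ⇒ 1/2 = 1/2
¬(α ⇔ β) ⇒ (β ⇒ α) = 1/2 ⇒ 1/2 = 1/2
(α ⇔ (β ⇒ α)) ⇒ (¬(α ⇔ β) ⇒ (β ⇒ α)) = 1/2 ⇒ 1/2 = 1/2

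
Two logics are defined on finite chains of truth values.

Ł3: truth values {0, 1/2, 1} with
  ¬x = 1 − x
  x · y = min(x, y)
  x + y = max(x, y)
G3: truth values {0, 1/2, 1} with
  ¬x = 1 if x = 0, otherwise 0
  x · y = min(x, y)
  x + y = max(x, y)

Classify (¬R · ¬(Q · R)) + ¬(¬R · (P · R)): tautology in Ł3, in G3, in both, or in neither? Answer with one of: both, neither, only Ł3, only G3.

In Ł3: at P = 1/2, Q = 0, R = 1/2 the value is 1/2 — not a tautology.
In G3: every assignment gives 1 — tautology.

only G3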